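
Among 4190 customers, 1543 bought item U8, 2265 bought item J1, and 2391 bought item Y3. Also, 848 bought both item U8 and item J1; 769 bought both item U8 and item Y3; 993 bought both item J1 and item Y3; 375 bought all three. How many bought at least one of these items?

3964

Using inclusion–exclusion:
N(≥1) = 1543 + 2265 + 2391 − 848 − 769 − 993 + 375 = 3964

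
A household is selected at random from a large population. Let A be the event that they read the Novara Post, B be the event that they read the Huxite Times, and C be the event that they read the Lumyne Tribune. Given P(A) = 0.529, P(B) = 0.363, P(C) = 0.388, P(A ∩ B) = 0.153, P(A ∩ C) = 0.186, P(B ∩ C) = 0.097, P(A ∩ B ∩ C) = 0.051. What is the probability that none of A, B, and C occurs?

By inclusion-exclusion,
P(A ∪ B ∪ C) = 0.529 + 0.363 + 0.388 − 0.153 − 0.186 − 0.097 + 0.051 = 0.895
P(none) = 1 − 0.895 = 0.105

0.105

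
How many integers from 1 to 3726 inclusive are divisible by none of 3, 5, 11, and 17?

1700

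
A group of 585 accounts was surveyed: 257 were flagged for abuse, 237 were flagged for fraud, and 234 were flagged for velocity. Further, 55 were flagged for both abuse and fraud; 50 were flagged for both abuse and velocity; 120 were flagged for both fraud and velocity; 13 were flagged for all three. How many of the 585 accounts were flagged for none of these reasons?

By inclusion–exclusion:
N(≥1) = 257 + 237 + 234 − 55 − 50 − 120 + 13 = 516
None: 585 − 516 = 69

69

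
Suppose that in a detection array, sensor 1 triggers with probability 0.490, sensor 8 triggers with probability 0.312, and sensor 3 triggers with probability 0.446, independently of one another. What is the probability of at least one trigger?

P(none) = (1 − 0.490) × (1 − 0.312) × (1 − 0.446) = 0.510 × 0.688 × 0.554 = 0.19438752
P(at least one) = 1 − 0.19438752 = 0.80561248

0.80561248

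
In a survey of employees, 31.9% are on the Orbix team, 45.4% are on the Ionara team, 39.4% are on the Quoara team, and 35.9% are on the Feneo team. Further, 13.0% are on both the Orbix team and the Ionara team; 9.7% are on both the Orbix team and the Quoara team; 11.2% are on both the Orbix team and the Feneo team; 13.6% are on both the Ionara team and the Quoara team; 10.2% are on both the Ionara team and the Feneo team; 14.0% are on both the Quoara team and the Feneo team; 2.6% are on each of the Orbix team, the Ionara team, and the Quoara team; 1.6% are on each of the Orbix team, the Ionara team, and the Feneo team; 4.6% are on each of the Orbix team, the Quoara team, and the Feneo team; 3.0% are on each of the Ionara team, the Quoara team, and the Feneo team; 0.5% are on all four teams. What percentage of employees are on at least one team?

92.2%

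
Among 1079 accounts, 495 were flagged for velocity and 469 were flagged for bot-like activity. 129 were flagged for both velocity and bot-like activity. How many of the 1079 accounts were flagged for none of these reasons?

244

By inclusion–exclusion:
|at least one| = 495 + 469 − 129 = 835
None: 1079 − 835 = 244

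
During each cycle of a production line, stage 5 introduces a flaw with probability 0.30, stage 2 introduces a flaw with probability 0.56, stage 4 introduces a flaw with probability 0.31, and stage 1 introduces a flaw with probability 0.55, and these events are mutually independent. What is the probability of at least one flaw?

0.904366

Since the events are independent, P(none) is the product of the individual non-occurrence probabilities.
P(none) = (1 − 0.30) × (1 − 0.56) × (1 − 0.31) × (1 − 0.55) = 0.70 × 0.44 × 0.69 × 0.45 = 0.095634
P(at least one) = 1 − 0.095634 = 0.904366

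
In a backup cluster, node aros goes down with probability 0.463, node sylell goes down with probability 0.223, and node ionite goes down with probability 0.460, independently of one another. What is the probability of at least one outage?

Independence gives P(none) = ∏(1 − pᵢ).
P(none) = (1 − 0.463) × (1 − 0.223) × (1 − 0.460) = 0.537 × 0.777 × 0.540 = 0.22531446
P(at least one) = 1 − 0.22531446 = 0.77468554

0.77468554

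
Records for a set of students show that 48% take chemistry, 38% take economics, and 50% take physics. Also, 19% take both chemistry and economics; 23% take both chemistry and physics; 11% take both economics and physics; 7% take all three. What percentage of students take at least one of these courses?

P(union) = 48 + 38 + 50 − 19 − 23 − 11 + 7 = 90%

90%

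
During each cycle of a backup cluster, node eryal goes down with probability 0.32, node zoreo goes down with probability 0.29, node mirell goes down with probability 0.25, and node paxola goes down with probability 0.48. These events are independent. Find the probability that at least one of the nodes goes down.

0.811708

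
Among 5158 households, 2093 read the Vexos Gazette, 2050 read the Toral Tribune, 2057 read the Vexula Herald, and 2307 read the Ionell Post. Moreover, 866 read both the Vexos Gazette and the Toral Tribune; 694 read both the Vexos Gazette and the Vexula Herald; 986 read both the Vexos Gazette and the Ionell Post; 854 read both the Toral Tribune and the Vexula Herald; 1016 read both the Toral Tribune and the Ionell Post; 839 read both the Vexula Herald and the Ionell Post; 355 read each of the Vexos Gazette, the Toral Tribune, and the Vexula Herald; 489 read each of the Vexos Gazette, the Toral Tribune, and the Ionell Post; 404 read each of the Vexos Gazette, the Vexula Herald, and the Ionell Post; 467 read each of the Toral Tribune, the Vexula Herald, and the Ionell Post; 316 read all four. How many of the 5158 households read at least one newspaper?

By inclusion-exclusion,
|union| = 2093 + 2050 + 2057 + 2307 − 866 − 694 − 986 − 854 − 1016 − 839 + 355 + 489 + 404 + 467 − 316 = 4651

4651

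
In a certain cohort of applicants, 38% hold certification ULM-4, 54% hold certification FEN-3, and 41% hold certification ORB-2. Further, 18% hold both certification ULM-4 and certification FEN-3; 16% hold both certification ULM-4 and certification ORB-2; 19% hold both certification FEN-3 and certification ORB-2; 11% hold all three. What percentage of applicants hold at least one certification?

Using inclusion–exclusion:
P(≥1) = 38 + 54 + 41 − 18 − 16 − 19 + 11 = 91%

91%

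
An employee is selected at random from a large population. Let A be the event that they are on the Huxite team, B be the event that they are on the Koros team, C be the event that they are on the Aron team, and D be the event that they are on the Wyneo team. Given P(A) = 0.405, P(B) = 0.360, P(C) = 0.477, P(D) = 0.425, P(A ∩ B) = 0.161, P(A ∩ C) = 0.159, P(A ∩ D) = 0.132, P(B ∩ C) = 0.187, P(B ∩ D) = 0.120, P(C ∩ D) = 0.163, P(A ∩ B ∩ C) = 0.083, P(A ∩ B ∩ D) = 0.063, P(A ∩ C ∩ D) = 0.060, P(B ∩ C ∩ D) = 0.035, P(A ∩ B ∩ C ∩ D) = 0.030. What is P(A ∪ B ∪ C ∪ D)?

0.956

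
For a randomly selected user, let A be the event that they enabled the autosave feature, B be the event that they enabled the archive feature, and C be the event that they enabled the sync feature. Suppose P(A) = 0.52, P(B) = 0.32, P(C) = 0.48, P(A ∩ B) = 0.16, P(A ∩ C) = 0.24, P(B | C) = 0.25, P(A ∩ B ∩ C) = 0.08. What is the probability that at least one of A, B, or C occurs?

P(B ∩ C) = P(C)·P(B|C) = 0.48 × 0.25 = 0.12
Using inclusion–exclusion:
P(A ∪ B ∪ C) = 0.52 + 0.32 + 0.48 − 0.16 − 0.24 − 0.12 + 0.08 = 0.88

0.88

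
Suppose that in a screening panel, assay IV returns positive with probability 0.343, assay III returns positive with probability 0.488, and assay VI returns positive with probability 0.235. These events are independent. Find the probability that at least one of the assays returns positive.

P(none) = (1 − 0.343) × (1 − 0.488) × (1 − 0.235) = 0.657 × 0.512 × 0.765 = 0.25733376
P(at least one) = 1 − 0.25733376 = 0.74266624

0.74266624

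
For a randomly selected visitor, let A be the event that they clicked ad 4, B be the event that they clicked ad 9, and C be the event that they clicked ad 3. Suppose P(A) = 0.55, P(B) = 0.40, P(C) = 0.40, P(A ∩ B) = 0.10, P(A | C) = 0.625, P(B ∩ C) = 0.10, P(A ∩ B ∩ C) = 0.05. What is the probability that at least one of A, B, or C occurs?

0.95

P(A ∩ C) = P(C)·P(A|C) = 0.40 × 0.625 = 0.25
By inclusion-exclusion,
P(A ∪ B ∪ C) = 0.55 + 0.40 + 0.40 − 0.10 − 0.25 − 0.10 + 0.05 = 0.95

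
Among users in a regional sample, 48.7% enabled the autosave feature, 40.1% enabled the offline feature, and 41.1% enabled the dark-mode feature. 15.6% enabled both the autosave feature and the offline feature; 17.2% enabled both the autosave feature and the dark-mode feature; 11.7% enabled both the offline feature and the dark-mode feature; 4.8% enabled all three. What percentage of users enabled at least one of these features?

90.2%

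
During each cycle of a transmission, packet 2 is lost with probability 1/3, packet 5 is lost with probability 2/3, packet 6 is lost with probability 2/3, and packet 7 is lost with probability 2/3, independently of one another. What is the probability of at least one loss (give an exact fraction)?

79/81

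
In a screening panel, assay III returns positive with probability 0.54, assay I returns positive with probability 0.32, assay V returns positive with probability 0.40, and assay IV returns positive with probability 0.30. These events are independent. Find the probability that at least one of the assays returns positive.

0.868624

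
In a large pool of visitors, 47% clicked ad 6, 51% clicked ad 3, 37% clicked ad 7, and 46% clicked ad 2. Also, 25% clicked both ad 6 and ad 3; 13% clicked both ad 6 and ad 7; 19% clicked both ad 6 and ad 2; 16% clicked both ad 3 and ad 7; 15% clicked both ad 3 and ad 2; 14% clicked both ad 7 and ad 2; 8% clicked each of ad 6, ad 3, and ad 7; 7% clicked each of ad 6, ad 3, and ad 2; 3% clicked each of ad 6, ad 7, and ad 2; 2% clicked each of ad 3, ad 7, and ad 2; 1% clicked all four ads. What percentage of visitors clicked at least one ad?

98%

P(at least one) = 47 + 51 + 37 + 46 − 25 − 13 − 19 − 16 − 15 − 14 + 8 + 7 + 3 + 2 − 1 = 98%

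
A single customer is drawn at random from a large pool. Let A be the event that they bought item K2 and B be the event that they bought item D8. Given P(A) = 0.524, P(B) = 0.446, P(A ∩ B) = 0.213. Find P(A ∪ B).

0.757

By inclusion–exclusion:
P(A ∪ B) = 0.524 + 0.446 − 0.213 = 0.757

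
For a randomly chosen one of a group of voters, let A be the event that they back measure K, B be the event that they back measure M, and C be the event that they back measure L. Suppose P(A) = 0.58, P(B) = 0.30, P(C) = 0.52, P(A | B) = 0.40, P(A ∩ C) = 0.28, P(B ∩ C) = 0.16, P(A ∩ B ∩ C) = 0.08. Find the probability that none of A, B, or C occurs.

P(A ∩ B) = P(B)·P(A|B) = 0.30 × 0.40 = 0.12
P(A ∪ B ∪ C) = 0.58 + 0.30 + 0.52 − 0.12 − 0.28 − 0.16 + 0.08 = 0.92
P(none) = 1 − 0.92 = 0.08

0.08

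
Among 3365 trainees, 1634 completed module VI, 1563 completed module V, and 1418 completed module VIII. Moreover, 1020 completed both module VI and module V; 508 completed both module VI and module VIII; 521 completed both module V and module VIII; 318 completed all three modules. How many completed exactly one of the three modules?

1471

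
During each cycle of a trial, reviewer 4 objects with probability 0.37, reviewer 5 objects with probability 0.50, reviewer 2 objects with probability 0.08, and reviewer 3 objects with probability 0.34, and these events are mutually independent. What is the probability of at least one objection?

0.808732

P(none) = (1 − 0.37) × (1 − 0.50) × (1 − 0.08) × (1 − 0.34) = 0.63 × 0.50 × 0.92 × 0.66 = 0.191268
P(at least one) = 1 − 0.191268 = 0.808732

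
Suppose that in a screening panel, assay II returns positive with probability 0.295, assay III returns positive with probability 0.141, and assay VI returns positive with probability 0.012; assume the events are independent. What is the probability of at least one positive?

0.40167214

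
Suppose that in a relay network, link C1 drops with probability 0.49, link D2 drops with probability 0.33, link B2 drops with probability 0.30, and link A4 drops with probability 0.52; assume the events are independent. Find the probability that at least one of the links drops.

0.8851888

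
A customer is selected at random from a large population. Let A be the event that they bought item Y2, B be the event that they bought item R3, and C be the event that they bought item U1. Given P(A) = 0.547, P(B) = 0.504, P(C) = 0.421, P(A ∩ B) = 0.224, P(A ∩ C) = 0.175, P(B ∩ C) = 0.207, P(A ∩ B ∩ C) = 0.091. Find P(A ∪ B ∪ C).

0.957

P(A ∪ B ∪ C) = 0.547 + 0.504 + 0.421 − 0.224 − 0.175 − 0.207 + 0.091 = 0.957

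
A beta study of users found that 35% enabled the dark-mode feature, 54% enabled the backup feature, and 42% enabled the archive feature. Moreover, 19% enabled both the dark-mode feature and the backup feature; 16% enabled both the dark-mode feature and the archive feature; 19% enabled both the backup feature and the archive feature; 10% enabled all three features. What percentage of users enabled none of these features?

P(at least one) = 35 + 54 + 42 − 19 − 16 − 19 + 10 = 87%
P(none) = 100% − 87% = 13%

13%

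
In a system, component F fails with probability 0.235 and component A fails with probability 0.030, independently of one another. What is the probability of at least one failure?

0.25795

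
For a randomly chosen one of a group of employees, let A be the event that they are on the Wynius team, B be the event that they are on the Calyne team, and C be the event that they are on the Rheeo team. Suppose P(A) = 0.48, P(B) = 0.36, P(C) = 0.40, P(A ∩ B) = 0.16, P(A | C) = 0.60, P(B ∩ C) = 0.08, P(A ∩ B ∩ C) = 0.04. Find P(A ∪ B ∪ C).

P(A ∩ C) = P(C)·P(A|C) = 0.40 × 0.60 = 0.24
P(A ∪ B ∪ C) = 0.48 + 0.36 + 0.40 − 0.16 − 0.24 − 0.08 + 0.04 = 0.80

0.80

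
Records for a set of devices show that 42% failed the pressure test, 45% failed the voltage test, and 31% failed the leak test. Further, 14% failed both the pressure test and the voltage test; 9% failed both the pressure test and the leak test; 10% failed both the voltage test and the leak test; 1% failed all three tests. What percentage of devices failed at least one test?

By inclusion-exclusion,
P(≥1) = 42 + 45 + 31 − 14 − 9 − 10 + 1 = 86%

86%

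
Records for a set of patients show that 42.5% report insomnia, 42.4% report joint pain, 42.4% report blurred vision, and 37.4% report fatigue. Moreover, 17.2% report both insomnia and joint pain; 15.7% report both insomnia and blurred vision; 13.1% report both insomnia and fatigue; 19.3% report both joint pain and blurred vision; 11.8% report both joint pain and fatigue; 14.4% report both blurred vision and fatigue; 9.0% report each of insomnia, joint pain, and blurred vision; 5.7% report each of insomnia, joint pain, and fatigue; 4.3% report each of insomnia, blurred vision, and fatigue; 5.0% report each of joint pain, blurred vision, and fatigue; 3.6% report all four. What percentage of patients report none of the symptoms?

6.4%

P(at least one) = 42.5 + 42.4 + 42.4 + 37.4 − 17.2 − 15.7 − 13.1 − 19.3 − 11.8 − 14.4 + 9.0 + 5.7 + 4.3 + 5.0 − 3.6 = 93.6%
P(none) = 100% − 93.6% = 6.4%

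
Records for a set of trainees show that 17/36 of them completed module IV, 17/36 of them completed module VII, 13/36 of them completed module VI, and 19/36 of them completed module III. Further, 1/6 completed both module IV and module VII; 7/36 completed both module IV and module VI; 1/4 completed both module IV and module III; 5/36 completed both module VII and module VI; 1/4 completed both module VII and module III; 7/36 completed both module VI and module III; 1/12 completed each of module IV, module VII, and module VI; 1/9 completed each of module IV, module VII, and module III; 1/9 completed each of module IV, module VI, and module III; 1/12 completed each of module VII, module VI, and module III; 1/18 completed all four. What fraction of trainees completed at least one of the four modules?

By inclusion-exclusion,
P(≥1) = 17/36 + 17/36 + 13/36 + 19/36 − 1/6 − 7/36 − 1/4 − 5/36 − 1/4 − 7/36 + 1/12 + 1/9 + 1/9 + 1/12 − 1/18 = 35/36

35/36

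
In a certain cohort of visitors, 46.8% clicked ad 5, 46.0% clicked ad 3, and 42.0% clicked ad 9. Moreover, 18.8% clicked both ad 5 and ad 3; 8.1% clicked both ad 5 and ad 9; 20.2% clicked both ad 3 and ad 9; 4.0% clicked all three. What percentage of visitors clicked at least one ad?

91.7%

Using inclusion–exclusion:
P(≥1) = 46.8 + 46.0 + 42.0 − 18.8 − 8.1 − 20.2 + 4.0 = 91.7%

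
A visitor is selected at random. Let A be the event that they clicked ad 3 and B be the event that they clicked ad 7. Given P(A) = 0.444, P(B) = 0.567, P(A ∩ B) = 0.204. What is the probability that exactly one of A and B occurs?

0.603

Using the inclusion–exclusion count for exactly one event:
P(exactly one) = 0.444 + 0.567 − 2·0.204 = 0.603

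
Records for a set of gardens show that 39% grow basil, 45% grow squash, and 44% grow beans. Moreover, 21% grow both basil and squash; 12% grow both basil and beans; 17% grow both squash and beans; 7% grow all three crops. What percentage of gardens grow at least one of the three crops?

85%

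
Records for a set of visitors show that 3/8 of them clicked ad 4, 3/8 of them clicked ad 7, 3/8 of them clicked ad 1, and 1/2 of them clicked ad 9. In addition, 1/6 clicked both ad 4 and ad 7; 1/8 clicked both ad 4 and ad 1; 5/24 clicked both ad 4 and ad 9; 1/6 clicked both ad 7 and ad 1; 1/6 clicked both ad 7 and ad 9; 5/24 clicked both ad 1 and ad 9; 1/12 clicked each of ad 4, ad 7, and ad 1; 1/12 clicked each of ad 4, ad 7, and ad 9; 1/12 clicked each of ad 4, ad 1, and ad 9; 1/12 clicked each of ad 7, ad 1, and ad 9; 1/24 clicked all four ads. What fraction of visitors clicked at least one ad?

By inclusion-exclusion,
P(at least one) = 3/8 + 3/8 + 3/8 + 1/2 − 1/6 − 1/8 − 5/24 − 1/6 − 1/6 − 5/24 + 1/12 + 1/12 + 1/12 + 1/12 − 1/24 = 7/8

7/8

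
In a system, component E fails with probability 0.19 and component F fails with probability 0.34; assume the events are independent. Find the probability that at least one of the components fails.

0.4654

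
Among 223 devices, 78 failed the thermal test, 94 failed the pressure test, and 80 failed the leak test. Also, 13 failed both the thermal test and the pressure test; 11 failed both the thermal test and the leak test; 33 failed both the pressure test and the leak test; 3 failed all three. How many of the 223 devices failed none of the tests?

25

N(≥1) = 78 + 94 + 80 − 13 − 11 − 33 + 3 = 198
None: 223 − 198 = 25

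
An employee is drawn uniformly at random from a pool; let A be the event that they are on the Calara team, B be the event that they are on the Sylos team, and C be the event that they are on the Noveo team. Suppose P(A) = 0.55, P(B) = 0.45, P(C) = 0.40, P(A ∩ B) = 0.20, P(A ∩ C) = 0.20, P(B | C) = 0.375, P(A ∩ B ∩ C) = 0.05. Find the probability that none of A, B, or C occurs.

0.10

P(B ∩ C) = P(C)·P(B|C) = 0.40 × 0.375 = 0.15
P(A ∪ B ∪ C) = 0.55 + 0.45 + 0.40 − 0.20 − 0.20 − 0.15 + 0.05 = 0.90
P(none) = 1 − 0.90 = 0.10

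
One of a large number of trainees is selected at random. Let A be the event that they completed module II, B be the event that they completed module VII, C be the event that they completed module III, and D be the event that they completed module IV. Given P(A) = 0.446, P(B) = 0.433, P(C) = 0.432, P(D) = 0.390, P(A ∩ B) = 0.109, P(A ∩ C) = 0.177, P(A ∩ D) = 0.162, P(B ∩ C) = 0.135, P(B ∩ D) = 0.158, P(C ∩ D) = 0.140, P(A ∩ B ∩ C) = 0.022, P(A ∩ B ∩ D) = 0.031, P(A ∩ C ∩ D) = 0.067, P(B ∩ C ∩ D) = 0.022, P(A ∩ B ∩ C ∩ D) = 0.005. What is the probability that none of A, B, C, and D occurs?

P(A ∪ B ∪ C ∪ D) = 0.446 + 0.433 + 0.432 + 0.390 − 0.109 − 0.177 − 0.162 − 0.135 − 0.158 − 0.140 + 0.022 + 0.031 + 0.067 + 0.022 − 0.005 = 0.957
P(none) = 1 − 0.957 = 0.043

0.043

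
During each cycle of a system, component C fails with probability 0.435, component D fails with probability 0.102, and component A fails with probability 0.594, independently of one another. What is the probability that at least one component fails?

0.79400778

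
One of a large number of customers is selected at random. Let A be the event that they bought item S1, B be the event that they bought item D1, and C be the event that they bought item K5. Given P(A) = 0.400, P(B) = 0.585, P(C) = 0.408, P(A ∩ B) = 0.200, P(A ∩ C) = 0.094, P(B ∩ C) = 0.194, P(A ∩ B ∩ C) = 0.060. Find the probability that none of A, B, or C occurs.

P(A ∪ B ∪ C) = 0.400 + 0.585 + 0.408 − 0.200 − 0.094 − 0.194 + 0.060 = 0.965
P(none) = 1 − 0.965 = 0.035

0.035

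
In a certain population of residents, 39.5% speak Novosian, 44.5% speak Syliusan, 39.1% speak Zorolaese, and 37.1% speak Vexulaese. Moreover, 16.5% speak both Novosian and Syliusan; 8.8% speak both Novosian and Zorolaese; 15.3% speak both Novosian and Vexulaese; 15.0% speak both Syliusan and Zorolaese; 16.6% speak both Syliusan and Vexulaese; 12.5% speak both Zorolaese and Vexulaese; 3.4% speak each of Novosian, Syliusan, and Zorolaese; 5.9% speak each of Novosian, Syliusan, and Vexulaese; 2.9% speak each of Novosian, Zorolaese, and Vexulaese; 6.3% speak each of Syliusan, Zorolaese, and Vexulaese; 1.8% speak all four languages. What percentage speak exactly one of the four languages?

39.1%

P(exactly one) = 39.5 + 44.5 + 39.1 + 37.1 − 2·16.5 − 2·8.8 − 2·15.3 − 2·15.0 − 2·16.6 − 2·12.5 + 3·3.4 + 3·5.9 + 3·2.9 + 3·6.3 − 4·1.8 = 39.1%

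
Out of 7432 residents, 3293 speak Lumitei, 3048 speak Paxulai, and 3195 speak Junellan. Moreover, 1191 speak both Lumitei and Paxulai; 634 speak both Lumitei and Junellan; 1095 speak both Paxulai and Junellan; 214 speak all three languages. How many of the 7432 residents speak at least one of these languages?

|at least one| = 3293 + 3048 + 3195 − 1191 − 634 − 1095 + 214 = 6830

6830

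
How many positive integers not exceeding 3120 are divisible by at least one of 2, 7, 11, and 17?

1560 + 445 + 283 + 183 − 222 − 141 − 91 − 40 − 26 − 16 + 20 + 13 + 8 + 2 − 1 = 1977

1977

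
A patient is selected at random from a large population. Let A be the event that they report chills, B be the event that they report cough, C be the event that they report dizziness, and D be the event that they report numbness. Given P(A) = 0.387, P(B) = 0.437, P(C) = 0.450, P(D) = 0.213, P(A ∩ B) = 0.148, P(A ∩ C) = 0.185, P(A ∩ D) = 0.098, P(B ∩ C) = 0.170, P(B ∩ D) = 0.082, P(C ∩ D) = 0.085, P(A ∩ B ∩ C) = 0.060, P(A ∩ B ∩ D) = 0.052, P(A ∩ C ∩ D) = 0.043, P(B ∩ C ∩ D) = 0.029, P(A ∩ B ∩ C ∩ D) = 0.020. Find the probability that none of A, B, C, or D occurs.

0.117

By inclusion–exclusion:
P(A ∪ B ∪ C ∪ D) = 0.387 + 0.437 + 0.450 + 0.213 − 0.148 − 0.185 − 0.098 − 0.170 − 0.082 − 0.085 + 0.060 + 0.052 + 0.043 + 0.029 − 0.020 = 0.883
P(none) = 1 − 0.883 = 0.117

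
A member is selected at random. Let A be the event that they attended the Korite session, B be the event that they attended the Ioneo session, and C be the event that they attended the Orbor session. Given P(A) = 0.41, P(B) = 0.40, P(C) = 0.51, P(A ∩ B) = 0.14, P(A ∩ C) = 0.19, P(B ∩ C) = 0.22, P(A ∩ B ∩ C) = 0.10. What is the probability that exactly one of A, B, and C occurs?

0.52

By inclusion–exclusion (exactly-one form):
P(exactly one) = 0.41 + 0.40 + 0.51 − 2·0.14 − 2·0.19 − 2·0.22 + 3·0.10 = 0.52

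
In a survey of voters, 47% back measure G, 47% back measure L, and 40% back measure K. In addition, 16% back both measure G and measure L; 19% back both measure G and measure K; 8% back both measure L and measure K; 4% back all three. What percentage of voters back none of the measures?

5%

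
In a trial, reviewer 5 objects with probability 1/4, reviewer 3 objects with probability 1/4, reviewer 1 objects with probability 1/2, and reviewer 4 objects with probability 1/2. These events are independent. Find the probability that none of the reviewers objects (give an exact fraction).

9/64

Since the events are independent, P(none) is the product of the individual non-occurrence probabilities.
P(none) = (1 − 1/4) × (1 − 1/4) × (1 − 1/2) × (1 − 1/2) = 3/4 × 3/4 × 1/2 × 1/2 = 9/64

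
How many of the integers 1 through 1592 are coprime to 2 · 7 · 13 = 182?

630

Apply inclusion-exclusion:
floor(1592/2) + floor(1592/7) + floor(1592/13) − floor(1592/14) − floor(1592/26) − floor(1592/91) + floor(1592/182) = 796 + 227 + 122 − 113 − 61 − 17 + 8 = 962
1592 − 962 = 630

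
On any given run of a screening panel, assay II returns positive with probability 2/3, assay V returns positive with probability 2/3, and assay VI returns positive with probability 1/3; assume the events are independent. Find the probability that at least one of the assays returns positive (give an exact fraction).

P(none) = (1 − 2/3) × (1 − 2/3) × (1 − 1/3) = 1/3 × 1/3 × 2/3 = 2/27
P(at least one) = 1 − 2/27 = 25/27

25/27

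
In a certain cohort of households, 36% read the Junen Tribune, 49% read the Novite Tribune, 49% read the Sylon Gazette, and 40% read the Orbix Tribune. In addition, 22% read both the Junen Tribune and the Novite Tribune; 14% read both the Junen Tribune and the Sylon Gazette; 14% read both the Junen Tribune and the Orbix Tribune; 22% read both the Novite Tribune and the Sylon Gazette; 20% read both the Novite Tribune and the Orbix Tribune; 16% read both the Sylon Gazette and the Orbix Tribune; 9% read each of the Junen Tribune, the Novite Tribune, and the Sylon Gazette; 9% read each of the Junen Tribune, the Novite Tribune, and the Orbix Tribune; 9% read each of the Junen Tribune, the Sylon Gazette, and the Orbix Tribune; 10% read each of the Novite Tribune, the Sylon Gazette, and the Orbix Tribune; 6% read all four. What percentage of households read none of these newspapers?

3%

Using inclusion–exclusion:
P(at least one) = 36 + 49 + 49 + 40 − 22 − 14 − 14 − 22 − 20 − 16 + 9 + 9 + 9 + 10 − 6 = 97%
P(none) = 100% − 97% = 3%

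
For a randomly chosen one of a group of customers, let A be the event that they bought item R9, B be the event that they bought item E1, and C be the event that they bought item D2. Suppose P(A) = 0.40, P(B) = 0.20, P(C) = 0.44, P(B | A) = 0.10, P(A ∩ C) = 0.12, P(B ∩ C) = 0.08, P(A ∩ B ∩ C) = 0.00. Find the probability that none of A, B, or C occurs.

0.20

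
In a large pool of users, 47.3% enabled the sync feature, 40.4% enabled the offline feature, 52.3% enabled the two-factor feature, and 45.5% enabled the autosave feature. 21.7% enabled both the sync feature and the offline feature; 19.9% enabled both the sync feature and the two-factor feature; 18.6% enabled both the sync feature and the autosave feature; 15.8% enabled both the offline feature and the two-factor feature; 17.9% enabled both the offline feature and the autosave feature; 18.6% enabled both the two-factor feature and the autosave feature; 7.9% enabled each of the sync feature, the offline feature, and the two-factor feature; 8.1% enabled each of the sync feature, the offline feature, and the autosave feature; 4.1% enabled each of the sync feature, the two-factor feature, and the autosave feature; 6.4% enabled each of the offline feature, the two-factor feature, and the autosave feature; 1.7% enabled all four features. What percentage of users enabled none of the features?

P(union) = 47.3 + 40.4 + 52.3 + 45.5 − 21.7 − 19.9 − 18.6 − 15.8 − 17.9 − 18.6 + 7.9 + 8.1 + 4.1 + 6.4 − 1.7 = 97.8%
P(none) = 100% − 97.8% = 2.2%

2.2%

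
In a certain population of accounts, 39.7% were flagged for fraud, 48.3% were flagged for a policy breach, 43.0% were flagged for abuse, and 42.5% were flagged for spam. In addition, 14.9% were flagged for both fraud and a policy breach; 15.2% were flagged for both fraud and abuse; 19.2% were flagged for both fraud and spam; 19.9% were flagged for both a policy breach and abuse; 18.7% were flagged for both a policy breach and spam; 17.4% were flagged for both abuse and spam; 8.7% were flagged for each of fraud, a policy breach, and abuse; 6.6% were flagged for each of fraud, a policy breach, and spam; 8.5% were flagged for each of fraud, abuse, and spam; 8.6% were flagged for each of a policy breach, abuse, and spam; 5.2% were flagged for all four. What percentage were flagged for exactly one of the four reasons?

39.3%

P(exactly one) = 39.7 + 48.3 + 43.0 + 42.5 − 2·14.9 − 2·15.2 − 2·19.2 − 2·19.9 − 2·18.7 − 2·17.4 + 3·8.7 + 3·6.6 + 3·8.5 + 3·8.6 − 4·5.2 = 39.3%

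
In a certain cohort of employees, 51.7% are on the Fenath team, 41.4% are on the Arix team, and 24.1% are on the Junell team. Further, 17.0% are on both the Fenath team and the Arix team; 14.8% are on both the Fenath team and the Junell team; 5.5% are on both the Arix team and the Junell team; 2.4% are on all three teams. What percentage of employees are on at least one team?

P(union) = 51.7 + 41.4 + 24.1 − 17.0 − 14.8 − 5.5 + 2.4 = 82.3%

82.3%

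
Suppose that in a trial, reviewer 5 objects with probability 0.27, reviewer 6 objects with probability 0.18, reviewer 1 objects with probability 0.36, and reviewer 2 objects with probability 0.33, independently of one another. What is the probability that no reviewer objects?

P(none) = (1 − 0.27) × (1 − 0.18) × (1 − 0.36) × (1 − 0.33) = 0.73 × 0.82 × 0.64 × 0.67 = 0.25667968

0.25667968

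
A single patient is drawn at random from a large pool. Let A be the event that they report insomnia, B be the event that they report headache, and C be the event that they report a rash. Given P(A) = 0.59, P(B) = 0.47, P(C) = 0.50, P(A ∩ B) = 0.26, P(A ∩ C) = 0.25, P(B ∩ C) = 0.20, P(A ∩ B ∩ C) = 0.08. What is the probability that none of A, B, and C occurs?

0.07

P(A ∪ B ∪ C) = 0.59 + 0.47 + 0.50 − 0.26 − 0.25 − 0.20 + 0.08 = 0.93
P(none) = 1 − 0.93 = 0.07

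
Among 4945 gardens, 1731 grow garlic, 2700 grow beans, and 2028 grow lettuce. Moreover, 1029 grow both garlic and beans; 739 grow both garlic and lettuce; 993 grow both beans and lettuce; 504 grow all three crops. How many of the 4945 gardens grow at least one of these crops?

By inclusion-exclusion,
|at least one| = 1731 + 2700 + 2028 − 1029 − 739 − 993 + 504 = 4202

4202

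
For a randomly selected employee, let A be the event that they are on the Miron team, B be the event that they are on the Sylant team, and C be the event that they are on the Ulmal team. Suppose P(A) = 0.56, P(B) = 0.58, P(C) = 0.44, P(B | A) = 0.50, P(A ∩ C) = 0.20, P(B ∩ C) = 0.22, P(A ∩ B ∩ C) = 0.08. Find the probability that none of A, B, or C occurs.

0.04

P(A ∩ B) = P(A)·P(B|A) = 0.56 × 0.50 = 0.28
Using inclusion–exclusion:
P(A ∪ B ∪ C) = 0.56 + 0.58 + 0.44 − 0.28 − 0.20 − 0.22 + 0.08 = 0.96
P(none) = 1 − 0.96 = 0.04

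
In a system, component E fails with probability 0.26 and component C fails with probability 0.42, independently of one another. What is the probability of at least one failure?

0.5708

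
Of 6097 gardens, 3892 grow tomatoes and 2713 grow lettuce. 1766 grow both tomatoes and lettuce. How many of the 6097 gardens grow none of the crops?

|at least one| = 3892 + 2713 − 1766 = 4839
None: 6097 − 4839 = 1258

1258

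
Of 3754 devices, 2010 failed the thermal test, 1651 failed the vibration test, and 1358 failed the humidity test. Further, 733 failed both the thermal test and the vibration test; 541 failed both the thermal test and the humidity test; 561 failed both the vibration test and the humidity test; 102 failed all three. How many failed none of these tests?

468

Using inclusion–exclusion:
N(≥1) = 2010 + 1651 + 1358 − 733 − 541 − 561 + 102 = 3286
None: 3754 − 3286 = 468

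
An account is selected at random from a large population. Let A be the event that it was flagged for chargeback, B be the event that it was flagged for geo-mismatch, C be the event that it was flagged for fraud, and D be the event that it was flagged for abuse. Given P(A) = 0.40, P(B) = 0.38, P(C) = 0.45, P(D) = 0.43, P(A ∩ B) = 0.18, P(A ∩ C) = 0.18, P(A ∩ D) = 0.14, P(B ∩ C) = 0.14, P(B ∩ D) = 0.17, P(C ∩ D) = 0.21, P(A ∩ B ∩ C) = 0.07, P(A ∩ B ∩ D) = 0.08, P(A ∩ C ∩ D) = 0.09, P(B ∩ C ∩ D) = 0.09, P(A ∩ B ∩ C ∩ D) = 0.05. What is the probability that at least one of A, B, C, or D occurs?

0.92

P(A ∪ B ∪ C ∪ D) = 0.40 + 0.38 + 0.45 + 0.43 − 0.18 − 0.18 − 0.14 − 0.14 − 0.17 − 0.21 + 0.07 + 0.08 + 0.09 + 0.09 − 0.05 = 0.92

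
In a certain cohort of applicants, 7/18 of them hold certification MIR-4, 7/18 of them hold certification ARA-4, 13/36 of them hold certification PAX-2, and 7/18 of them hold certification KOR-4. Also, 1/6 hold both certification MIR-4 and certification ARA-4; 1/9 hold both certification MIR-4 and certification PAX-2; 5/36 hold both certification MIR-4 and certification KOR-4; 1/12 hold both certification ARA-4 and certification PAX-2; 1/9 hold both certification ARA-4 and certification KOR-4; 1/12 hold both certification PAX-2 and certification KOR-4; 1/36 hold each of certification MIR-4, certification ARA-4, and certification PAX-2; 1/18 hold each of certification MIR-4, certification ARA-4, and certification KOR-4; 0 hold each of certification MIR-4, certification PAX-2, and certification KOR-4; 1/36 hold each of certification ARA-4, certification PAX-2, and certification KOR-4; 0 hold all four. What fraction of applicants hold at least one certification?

By inclusion-exclusion,
P(union) = 7/18 + 7/18 + 13/36 + 7/18 − 1/6 − 1/9 − 5/36 − 1/12 − 1/9 − 1/12 + 1/36 + 1/18 + 0 + 1/36 − 0 = 17/18

17/18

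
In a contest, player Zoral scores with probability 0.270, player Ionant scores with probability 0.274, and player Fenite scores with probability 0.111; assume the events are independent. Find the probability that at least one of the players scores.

Independence gives P(none) = ∏(1 − pᵢ).
P(none) = (1 − 0.270) × (1 − 0.274) × (1 − 0.111) = 0.730 × 0.726 × 0.889 = 0.47115222
P(at least one) = 1 − 0.47115222 = 0.52884778

0.52884778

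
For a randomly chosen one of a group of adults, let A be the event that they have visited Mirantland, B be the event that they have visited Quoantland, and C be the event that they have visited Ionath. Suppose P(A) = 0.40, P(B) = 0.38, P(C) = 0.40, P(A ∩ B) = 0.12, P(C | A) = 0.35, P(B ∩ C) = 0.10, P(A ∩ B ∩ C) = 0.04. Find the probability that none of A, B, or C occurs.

P(A ∩ C) = P(A)·P(C|A) = 0.40 × 0.35 = 0.14
Apply inclusion-exclusion:
P(A ∪ B ∪ C) = 0.40 + 0.38 + 0.40 − 0.12 − 0.14 − 0.10 + 0.04 = 0.86
P(none) = 1 − 0.86 = 0.14

0.14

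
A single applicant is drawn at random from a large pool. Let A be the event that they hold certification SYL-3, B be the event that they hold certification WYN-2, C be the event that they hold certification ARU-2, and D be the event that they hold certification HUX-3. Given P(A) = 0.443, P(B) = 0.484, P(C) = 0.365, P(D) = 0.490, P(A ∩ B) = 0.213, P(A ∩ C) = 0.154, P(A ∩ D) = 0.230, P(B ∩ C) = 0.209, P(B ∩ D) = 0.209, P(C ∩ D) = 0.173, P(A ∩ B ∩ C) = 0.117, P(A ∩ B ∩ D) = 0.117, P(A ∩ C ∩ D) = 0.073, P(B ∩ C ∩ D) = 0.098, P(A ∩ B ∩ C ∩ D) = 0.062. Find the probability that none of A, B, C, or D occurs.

0.063

P(A ∪ B ∪ C ∪ D) = 0.443 + 0.484 + 0.365 + 0.490 − 0.213 − 0.154 − 0.230 − 0.209 − 0.209 − 0.173 + 0.117 + 0.117 + 0.073 + 0.098 − 0.062 = 0.937
P(none) = 1 − 0.937 = 0.063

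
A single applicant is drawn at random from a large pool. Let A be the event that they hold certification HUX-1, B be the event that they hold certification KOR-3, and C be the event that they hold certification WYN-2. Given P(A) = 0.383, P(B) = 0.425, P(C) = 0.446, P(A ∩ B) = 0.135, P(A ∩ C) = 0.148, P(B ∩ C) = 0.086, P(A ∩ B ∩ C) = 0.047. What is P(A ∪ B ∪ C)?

P(A ∪ B ∪ C) = 0.383 + 0.425 + 0.446 − 0.135 − 0.148 − 0.086 + 0.047 = 0.932

0.932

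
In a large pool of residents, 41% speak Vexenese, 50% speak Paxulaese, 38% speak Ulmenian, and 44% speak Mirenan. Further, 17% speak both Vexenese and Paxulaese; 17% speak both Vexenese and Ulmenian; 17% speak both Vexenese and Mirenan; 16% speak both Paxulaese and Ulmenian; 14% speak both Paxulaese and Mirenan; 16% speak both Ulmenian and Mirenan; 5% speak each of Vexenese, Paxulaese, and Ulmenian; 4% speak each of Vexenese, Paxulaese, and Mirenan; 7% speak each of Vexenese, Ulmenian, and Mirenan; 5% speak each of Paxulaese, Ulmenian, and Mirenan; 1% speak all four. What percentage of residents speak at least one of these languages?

96%

Inclusion–exclusion gives
P(≥1) = 41 + 50 + 38 + 44 − 17 − 17 − 17 − 16 − 14 − 16 + 5 + 4 + 7 + 5 − 1 = 96%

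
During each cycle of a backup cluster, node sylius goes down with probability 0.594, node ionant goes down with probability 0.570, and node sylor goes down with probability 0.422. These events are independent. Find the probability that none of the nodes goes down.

Since the events are independent, P(none) is the product of the individual non-occurrence probabilities.
P(none) = (1 − 0.594) × (1 − 0.570) × (1 − 0.422) = 0.406 × 0.430 × 0.578 = 0.10090724

0.10090724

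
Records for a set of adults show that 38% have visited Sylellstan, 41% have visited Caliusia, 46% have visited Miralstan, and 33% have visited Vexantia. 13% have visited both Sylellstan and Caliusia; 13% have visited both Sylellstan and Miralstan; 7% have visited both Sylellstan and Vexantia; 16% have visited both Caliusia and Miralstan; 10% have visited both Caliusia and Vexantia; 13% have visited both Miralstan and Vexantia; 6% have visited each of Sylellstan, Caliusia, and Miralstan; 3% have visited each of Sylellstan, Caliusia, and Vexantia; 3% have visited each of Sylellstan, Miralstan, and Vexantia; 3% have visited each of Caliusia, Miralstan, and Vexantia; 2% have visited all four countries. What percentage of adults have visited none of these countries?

1%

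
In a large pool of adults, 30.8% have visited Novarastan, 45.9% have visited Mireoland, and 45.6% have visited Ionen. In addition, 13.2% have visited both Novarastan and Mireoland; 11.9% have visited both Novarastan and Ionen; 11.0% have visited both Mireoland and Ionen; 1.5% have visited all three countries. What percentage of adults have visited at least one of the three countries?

87.7%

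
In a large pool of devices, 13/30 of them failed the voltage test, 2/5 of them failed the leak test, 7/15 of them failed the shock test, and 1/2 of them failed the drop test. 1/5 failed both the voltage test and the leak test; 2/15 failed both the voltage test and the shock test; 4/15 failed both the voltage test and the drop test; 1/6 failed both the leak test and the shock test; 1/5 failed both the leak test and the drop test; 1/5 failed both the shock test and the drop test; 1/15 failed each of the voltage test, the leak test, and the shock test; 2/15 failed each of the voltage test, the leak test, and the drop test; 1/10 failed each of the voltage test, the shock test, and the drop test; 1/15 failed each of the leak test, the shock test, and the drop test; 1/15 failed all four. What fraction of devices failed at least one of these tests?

14/15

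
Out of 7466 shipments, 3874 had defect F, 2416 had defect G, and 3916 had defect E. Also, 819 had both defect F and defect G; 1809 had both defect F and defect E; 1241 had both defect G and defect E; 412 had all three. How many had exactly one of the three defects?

3704

Using the inclusion–exclusion count for exactly one event:
|exactly one| = 3874 + 2416 + 3916 − 2·819 − 2·1809 − 2·1241 + 3·412 = 3704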